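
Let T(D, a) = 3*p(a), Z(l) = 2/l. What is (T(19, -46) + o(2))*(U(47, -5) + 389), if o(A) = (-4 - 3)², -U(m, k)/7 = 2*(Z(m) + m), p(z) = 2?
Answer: -696905/47 ≈ -14828.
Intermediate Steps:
U(m, k) = -28/m - 14*m (U(m, k) = -14*(2/m + m) = -14*(m + 2/m) = -7*(2*m + 4/m) = -28/m - 14*m)
o(A) = 49 (o(A) = (-7)² = 49)
T(D, a) = 6 (T(D, a) = 3*2 = 6)
(T(19, -46) + o(2))*(U(47, -5) + 389) = (6 + 49)*((-28/47 - 14*47) + 389) = 55*((-28*1/47 - 658) + 389) = 55*((-28/47 - 658) + 389) = 55*(-30954/47 + 389) = 55*(-12671/47) = -696905/47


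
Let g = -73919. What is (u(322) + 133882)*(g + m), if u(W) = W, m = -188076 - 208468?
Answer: -63138016452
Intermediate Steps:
m = -396544
(u(322) + 133882)*(g + m) = (322 + 133882)*(-73919 - 396544) = 134204*(-470463) = -63138016452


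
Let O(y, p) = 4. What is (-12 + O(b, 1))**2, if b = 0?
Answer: 64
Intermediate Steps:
(-12 + O(b, 1))**2 = (-12 + 4)**2 = (-8)**2 = 64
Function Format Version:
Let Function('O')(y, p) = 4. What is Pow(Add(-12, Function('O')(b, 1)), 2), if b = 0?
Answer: 64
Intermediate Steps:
Pow(Add(-12, Function('O')(b, 1)), 2) = Pow(Add(-12, 4), 2) = Pow(-8, 2) = 64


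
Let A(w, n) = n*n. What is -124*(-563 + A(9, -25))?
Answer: -7688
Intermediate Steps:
A(w, n) = n²
-124*(-563 + A(9, -25)) = -124*(-563 + (-25)²) = -124*(-563 + 625) = -124*62 = -7688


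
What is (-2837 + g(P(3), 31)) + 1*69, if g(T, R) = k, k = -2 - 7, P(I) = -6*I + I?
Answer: -2777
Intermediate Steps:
P(I) = -5*I
k = -9
g(T, R) = -9
(-2837 + g(P(3), 31)) + 1*69 = (-2837 - 9) + 1*69 = -2846 + 69 = -2777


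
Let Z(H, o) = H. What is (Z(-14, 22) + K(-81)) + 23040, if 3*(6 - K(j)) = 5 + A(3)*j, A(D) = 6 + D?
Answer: 69820/3 ≈ 23273.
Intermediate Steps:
K(j) = 13/3 - 3*j (K(j) = 6 - (5 + (6 + 3)*j)/3 = 6 - (5 + 9*j)/3 = 6 + (-5/3 - 3*j) = 13/3 - 3*j)
(Z(-14, 22) + K(-81)) + 23040 = (-14 + (13/3 - 3*(-81))) + 23040 = (-14 + (13/3 + 243)) + 23040 = (-14 + 742/3) + 23040 = 700/3 + 23040 = 69820/3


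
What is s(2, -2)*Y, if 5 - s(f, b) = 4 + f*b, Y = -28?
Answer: -140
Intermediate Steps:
s(f, b) = 1 - b*f (s(f, b) = 5 - (4 + f*b) = 5 - (4 + b*f) = 5 + (-4 - b*f) = 1 - b*f)
s(2, -2)*Y = (1 - 1*(-2)*2)*(-28) = (1 + 4)*(-28) = 5*(-28) = -140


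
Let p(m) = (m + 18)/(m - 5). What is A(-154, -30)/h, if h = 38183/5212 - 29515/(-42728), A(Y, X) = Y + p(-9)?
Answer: -8609676740/446328851 ≈ -19.290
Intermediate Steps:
p(m) = (18 + m)/(-5 + m)
A(Y, X) = -9/14 + Y (A(Y, X) = Y + (18 - 9)/(-5 - 9) = Y + 9/(-14) = Y - 1/14*9 = Y - 9/14 = -9/14 + Y)
h = 446328851/55674584 (h = 38183*(1/5212) - 29515*(-1/42728) = 38183/5212 + 29515/42728 = 446328851/55674584 ≈ 8.0167)
A(-154, -30)/h = (-9/14 - 154)/(446328851/55674584) = -2165/14*55674584/446328851 = -8609676740/446328851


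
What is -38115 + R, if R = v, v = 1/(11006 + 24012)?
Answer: -1334711069/35018 ≈ -38115.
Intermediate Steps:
v = 1/35018 ≈ 2.8557e-5
R = 1/35018 ≈ 2.8557e-5
-38115 + R = -38115 + 1/35018 = -1334711069/35018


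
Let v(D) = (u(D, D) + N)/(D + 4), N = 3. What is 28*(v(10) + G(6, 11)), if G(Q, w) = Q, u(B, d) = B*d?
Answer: 374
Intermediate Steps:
v(D) = (3 + D²)/(4 + D) (v(D) = (D*D + 3)/(D + 4) = (D² + 3)/(4 + D) = (3 + D²)/(4 + D))
28*(v(10) + G(6, 11)) = 28*((3 + 10²)/(4 + 10) + 6) = 28*((3 + 100)/14 + 6) = 28*((1/14)*103 + 6) = 28*(103/14 + 6) = 28*(187/14) = 374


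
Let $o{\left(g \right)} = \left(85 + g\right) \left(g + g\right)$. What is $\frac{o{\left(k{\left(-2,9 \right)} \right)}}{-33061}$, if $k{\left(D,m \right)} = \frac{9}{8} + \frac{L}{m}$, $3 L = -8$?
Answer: $- \frac{3318481}{771247008} \approx -0.0043027$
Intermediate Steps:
$L = - \frac{8}{3}$ ($L = \frac{1}{3} \left(-8\right) = - \frac{8}{3} \approx -2.6667$)
$k{\left(D,m \right)} = \frac{9}{8} - \frac{8}{3 m}$
$o{\left(g \right)} = 2 g \left(85 + g\right)$ ($o{\left(g \right)} = \left(85 + g\right) 2 g = 2 g \left(85 + g\right)$)
$\frac{o{\left(k{\left(-2,9 \right)} \right)}}{-33061} = \frac{2 \frac{-64 + 27 \cdot 9}{24 \cdot 9} \left(85 + \frac{-64 + 27 \cdot 9}{24 \cdot 9}\right)}{-33061} = 2 \cdot \frac{1}{24} \cdot \frac{1}{9} \left(-64 + 243\right) \left(85 + \frac{1}{24} \cdot \frac{1}{9} \left(-64 + 243\right)\right) \left(- \frac{1}{33061}\right) = 2 \cdot \frac{1}{24} \cdot \frac{1}{9} \cdot 179 \left(85 + \frac{1}{24} \cdot \frac{1}{9} \cdot 179\right) \left(- \frac{1}{33061}\right) = 2 \cdot \frac{179}{216} \left(85 + \frac{179}{216}\right) \left(- \frac{1}{33061}\right) = 2 \cdot \frac{179}{216} \cdot \frac{18539}{216} \left(- \frac{1}{33061}\right) = \frac{3318481}{23328} \left(- \frac{1}{33061}\right) = - \frac{3318481}{771247008}$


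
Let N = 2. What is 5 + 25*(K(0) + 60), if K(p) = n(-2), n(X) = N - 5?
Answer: 1430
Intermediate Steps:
n(X) = -3 (n(X) = 2 - 5 = -3)
K(p) = -3
5 + 25*(K(0) + 60) = 5 + 25*(-3 + 60) = 5 + 25*57 = 5 + 1425 = 1430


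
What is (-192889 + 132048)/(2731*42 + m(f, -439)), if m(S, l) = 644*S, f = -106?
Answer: -60841/46438 ≈ -1.3102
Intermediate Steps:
(-192889 + 132048)/(2731*42 + m(f, -439)) = (-192889 + 132048)/(2731*42 + 644*(-106)) = -60841/(114702 - 68264) = -60841/46438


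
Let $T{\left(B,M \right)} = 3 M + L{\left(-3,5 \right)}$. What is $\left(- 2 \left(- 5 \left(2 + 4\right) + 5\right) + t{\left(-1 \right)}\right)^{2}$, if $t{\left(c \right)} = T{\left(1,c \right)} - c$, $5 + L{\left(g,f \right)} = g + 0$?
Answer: $1600$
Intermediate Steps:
$L{\left(g,f \right)} = -5 + g$ ($L{\left(g,f \right)} = -5 + \left(g + 0\right) = -5 + g$)
$T{\left(B,M \right)} = -8 + 3 M$ ($T{\left(B,M \right)} = 3 M - 8 = -8 + 3 M$)
$t{\left(c \right)} = -8 + 2 c$ ($t{\left(c \right)} = \left(-8 + 3 c\right) - c = -8 + 2 c$)
$\left(- 2 \left(- 5 \left(2 + 4\right) + 5\right) + t{\left(-1 \right)}\right)^{2} = \left(- 2 \left(- 5 \left(2 + 4\right) + 5\right) + \left(-8 + 2 \left(-1\right)\right)\right)^{2} = \left(- 2 \left(\left(-5\right) 6 + 5\right) - 10\right)^{2} = \left(- 2 \left(-30 + 5\right) - 10\right)^{2} = \left(\left(-2\right) \left(-25\right) - 10\right)^{2} = \left(50 - 10\right)^{2} = 40^{2} = 1600$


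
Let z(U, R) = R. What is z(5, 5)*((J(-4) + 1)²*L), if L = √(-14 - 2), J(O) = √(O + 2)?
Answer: -40*√2 - 20*I ≈ -56.569 - 20.0*I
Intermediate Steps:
J(O) = √(2 + O)
L = 4*I (L = √(-16) = 4*I ≈ 4.0*I)
z(5, 5)*((J(-4) + 1)²*L) = 5*((√(2 - 4) + 1)²*(4*I)) = 5*((√(-2) + 1)²*(4*I)) = 5*((I*√2 + 1)²*(4*I)) = 5*((1 + I*√2)²*(4*I)) = 5*(4*I*(1 + I*√2)²) = 20*I*(1 + I*√2)²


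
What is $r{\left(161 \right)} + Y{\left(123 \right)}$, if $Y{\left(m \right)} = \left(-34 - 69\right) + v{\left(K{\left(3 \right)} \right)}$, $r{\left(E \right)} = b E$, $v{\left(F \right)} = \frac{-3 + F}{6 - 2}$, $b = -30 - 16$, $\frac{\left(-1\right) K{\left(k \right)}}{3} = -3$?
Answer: $- \frac{15015}{2} \approx -7507.5$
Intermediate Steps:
$K{\left(k \right)} = 9$ ($K{\left(k \right)} = \left(-3\right) \left(-3\right) = 9$)
$b = -46$ ($b = -30 - 16 = -46$)
$v{\left(F \right)} = - \frac{3}{4} + \frac{F}{4}$ ($v{\left(F \right)} = \frac{-3 + F}{4} = \left(-3 + F\right) \frac{1}{4} = - \frac{3}{4} + \frac{F}{4}$)
$r{\left(E \right)} = - 46 E$
$Y{\left(m \right)} = - \frac{203}{2}$ ($Y{\left(m \right)} = \left(-34 - 69\right) + \left(- \frac{3}{4} + \frac{1}{4} \cdot 9\right) = -103 + \left(- \frac{3}{4} + \frac{9}{4}\right) = -103 + \frac{3}{2} = - \frac{203}{2}$)
$r{\left(161 \right)} + Y{\left(123 \right)} = \left(-46\right) 161 - \frac{203}{2} = -7406 - \frac{203}{2} = - \frac{15015}{2}$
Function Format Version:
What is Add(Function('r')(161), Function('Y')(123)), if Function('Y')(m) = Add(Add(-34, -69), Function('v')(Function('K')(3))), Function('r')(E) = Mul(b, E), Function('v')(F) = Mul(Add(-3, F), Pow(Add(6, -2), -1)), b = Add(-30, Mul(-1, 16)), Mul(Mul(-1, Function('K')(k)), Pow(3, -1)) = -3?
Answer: Rational(-15015, 2) ≈ -7507.5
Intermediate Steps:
Function('K')(k) = 9 (Function('K')(k) = Mul(-3, -3) = 9)
b = -46 (b = Add(-30, -16) = -46)
Function('v')(F) = Add(Rational(-3, 4), Mul(Rational(1, 4), F)) (Function('v')(F) = Mul(Add(-3, F), Pow(4, -1)) = Mul(Add(-3, F), Rational(1, 4)) = Add(Rational(-3, 4), Mul(Rational(1, 4), F)))
Function('r')(E) = Mul(-46, E)
Function('Y')(m) = Rational(-203, 2) (Function('Y')(m) = Add(Add(-34, -69), Add(Rational(-3, 4), Mul(Rational(1, 4), 9))) = Add(-103, Add(Rational(-3, 4), Rational(9, 4))) = Add(-103, Rational(3, 2)) = Rational(-203, 2))
Add(Function('r')(161), Function('Y')(123)) = Add(Mul(-46, 161), Rational(-203, 2)) = Add(-7406, Rational(-203, 2)) = Rational(-15015, 2)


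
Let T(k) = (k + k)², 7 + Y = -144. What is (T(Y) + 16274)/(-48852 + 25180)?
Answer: -53739/11836 ≈ -4.5403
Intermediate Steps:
Y = -151 (Y = -7 - 144 = -151)
T(k) = 4*k² (T(k) = (2*k)² = 4*k²)
(T(Y) + 16274)/(-48852 + 25180) = (4*(-151)² + 16274)/(-48852 + 25180) = (4*22801 + 16274)/(-23672) = (91204 + 16274)*(-1/23672) = 107478*(-1/23672) = -53739/11836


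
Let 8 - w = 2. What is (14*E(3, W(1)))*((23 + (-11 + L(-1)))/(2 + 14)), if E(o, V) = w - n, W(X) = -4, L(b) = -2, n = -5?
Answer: 385/4 ≈ 96.250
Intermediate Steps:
w = 6 (w = 8 - 1*2 = 8 - 2 = 6)
E(o, V) = 11 (E(o, V) = 6 - 1*(-5) = 6 + 5 = 11)
(14*E(3, W(1)))*((23 + (-11 + L(-1)))/(2 + 14)) = (14*11)*((23 + (-11 - 2))/(2 + 14)) = 154*((23 - 13)/16) = 154*(10*(1/16)) = 154*(5/8) = 385/4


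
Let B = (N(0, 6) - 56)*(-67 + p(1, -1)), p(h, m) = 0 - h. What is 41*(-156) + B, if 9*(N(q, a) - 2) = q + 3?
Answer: -8240/3 ≈ -2746.7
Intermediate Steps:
p(h, m) = -h
N(q, a) = 7/3 + q/9 (N(q, a) = 2 + (q + 3)/9 = 2 + (3 + q)/9 = 2 + (1/3 + q/9) = 7/3 + q/9)
B = 10948/3 (B = ((7/3 + (1/9)*0) - 56)*(-67 - 1*1) = ((7/3 + 0) - 56)*(-67 - 1) = (7/3 - 56)*(-68) = -161/3*(-68) = 10948/3 ≈ 3649.3)
41*(-156) + B = 41*(-156) + 10948/3 = -6396 + 10948/3 = -8240/3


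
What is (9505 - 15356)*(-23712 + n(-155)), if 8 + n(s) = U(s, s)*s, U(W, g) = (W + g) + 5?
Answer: -137820305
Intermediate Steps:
U(W, g) = 5 + W + g
n(s) = -8 + s*(5 + 2*s) (n(s) = -8 + (5 + s + s)*s = -8 + (5 + 2*s)*s = -8 + s*(5 + 2*s))
(9505 - 15356)*(-23712 + n(-155)) = (9505 - 15356)*(-23712 + (-8 - 155*(5 + 2*(-155)))) = -5851*(-23712 + (-8 - 155*(5 - 310))) = -5851*(-23712 + (-8 - 155*(-305))) = -5851*(-23712 + (-8 + 47275)) = -5851*(-23712 + 47267) = -5851*23555 = -137820305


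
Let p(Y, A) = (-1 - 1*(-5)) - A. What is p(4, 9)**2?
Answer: 25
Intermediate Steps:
p(Y, A) = 4 - A (p(Y, A) = (-1 + 5) - A = 4 - A)
p(4, 9)**2 = (4 - 1*9)**2 = (4 - 9)**2 = (-5)**2 = 25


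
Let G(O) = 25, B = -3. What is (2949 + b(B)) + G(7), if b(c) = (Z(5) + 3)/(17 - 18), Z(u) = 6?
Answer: 2965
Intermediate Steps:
b(c) = -9 (b(c) = (6 + 3)/(17 - 18) = 9/(-1) = 9*(-1) = -9)
(2949 + b(B)) + G(7) = (2949 - 9) + 25 = 2940 + 25 = 2965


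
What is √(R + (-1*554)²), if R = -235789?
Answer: 3*√7903 ≈ 266.70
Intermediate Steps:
√(R + (-1*554)²) = √(-235789 + (-1*554)²) = √(-235789 + (-554)²) = √(-235789 + 306916) = √71127 = 3*√7903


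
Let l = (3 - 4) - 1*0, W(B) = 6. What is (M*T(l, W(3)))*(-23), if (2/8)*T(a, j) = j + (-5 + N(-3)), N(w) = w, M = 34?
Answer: 6256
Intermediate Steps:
l = -1 (l = -1 + 0 = -1)
T(a, j) = -32 + 4*j (T(a, j) = 4*(j + (-5 - 3)) = 4*(j - 8) = 4*(-8 + j) = -32 + 4*j)
(M*T(l, W(3)))*(-23) = (34*(-32 + 4*6))*(-23) = (34*(-32 + 24))*(-23) = (34*(-8))*(-23) = -272*(-23) = 6256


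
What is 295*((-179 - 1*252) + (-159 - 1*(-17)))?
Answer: -169035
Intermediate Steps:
295*((-179 - 1*252) + (-159 - 1*(-17))) = 295*((-179 - 252) + (-159 + 17)) = 295*(-431 - 142) = 295*(-573) = -169035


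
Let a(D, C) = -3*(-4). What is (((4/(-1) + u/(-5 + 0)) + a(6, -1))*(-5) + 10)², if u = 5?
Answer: 625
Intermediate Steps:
a(D, C) = 12
(((4/(-1) + u/(-5 + 0)) + a(6, -1))*(-5) + 10)² = (((4/(-1) + 5/(-5 + 0)) + 12)*(-5) + 10)² = (((4*(-1) + 5/(-5)) + 12)*(-5) + 10)² = (((-4 + 5*(-⅕)) + 12)*(-5) + 10)² = (((-4 - 1) + 12)*(-5) + 10)² = ((-5 + 12)*(-5) + 10)² = (7*(-5) + 10)² = (-35 + 10)² = (-25)² = 625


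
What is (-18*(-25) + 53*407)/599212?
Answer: 22021/599212 ≈ 0.036750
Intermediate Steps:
(-18*(-25) + 53*407)/599212 = (450 + 21571)*(1/599212) = 22021*(1/599212) = 22021/599212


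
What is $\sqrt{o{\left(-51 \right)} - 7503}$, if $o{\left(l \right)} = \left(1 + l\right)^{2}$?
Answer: $i \sqrt{5003} \approx 70.732 i$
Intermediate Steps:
$\sqrt{o{\left(-51 \right)} - 7503} = \sqrt{\left(1 - 51\right)^{2} - 7503} = \sqrt{\left(-50\right)^{2} - 7503} = \sqrt{2500 - 7503} = \sqrt{-5003} = i \sqrt{5003}$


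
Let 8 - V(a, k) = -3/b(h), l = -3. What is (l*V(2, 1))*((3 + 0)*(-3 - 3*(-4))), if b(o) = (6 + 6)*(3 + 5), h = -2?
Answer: -20817/32 ≈ -650.53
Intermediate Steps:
b(o) = 96 (b(o) = 12*8 = 96)
V(a, k) = 257/32 (V(a, k) = 8 - (-3)/96 = 8 - 1*(-1/32) = 8 + 1/32 = 257/32)
(l*V(2, 1))*((3 + 0)*(-3 - 3*(-4))) = (-3*257/32)*((3 + 0)*(-3 - 3*(-4))) = -2313*(-3 + 12)/32 = -2313*9/32 = -771/32*27 = -20817/32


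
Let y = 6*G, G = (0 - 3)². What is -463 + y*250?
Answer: 13037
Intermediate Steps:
G = 9 (G = (-3)² = 9)
y = 54 (y = 6*9 = 54)
-463 + y*250 = -463 + 54*250 = -463 + 13500 = 13037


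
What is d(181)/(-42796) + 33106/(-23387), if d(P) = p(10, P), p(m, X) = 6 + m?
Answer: -2096418/1480577 ≈ -1.4159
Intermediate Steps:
d(P) = 16 (d(P) = 6 + 10 = 16)
d(181)/(-42796) + 33106/(-23387) = 16/(-42796) + 33106/(-23387) = 16*(-1/42796) + 33106*(-1/23387) = -4/10699 - 33106/23387 = -2096418/1480577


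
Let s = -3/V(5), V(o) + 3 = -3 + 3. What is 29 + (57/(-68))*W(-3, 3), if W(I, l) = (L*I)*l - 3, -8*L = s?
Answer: 16631/544 ≈ 30.572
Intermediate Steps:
V(o) = -3 (V(o) = -3 + (-3 + 3) = -3 + 0 = -3)
s = 1 (s = -3/(-3) = -3*(-⅓) = 1)
L = -⅛ (L = -⅛*1 = -⅛ ≈ -0.12500)
W(I, l) = -3 - I*l/8 (W(I, l) = (-I/8)*l - 3 = -I*l/8 - 3 = -3 - I*l/8)
29 + (57/(-68))*W(-3, 3) = 29 + (57/(-68))*(-3 - ⅛*(-3)*3) = 29 + (57*(-1/68))*(-3 + 9/8) = 29 - 57/68*(-15/8) = 29 + 855/544 = 16631/544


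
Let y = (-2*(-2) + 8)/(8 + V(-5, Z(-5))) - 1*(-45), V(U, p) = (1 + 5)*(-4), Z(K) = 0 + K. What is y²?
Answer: 31329/16 ≈ 1958.1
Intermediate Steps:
Z(K) = K
V(U, p) = -24 (V(U, p) = 6*(-4) = -24)
y = 177/4 (y = (-2*(-2) + 8)/(8 - 24) - 1*(-45) = (4 + 8)/(-16) + 45 = 12*(-1/16) + 45 = -¾ + 45 = 177/4 ≈ 44.250)
y² = (177/4)² = 31329/16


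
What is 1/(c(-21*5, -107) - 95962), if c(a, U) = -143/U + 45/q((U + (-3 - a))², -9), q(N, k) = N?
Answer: -535/51337992 ≈ -1.0421e-5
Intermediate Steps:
c(a, U) = -143/U + 45/(-3 + U - a)² (c(a, U) = -143/U + 45/((U + (-3 - a))²) = -143/U + 45/((-3 + U - a)²) = -143/U + 45/(-3 + U - a)²)
1/(c(-21*5, -107) - 95962) = 1/((-143/(-107) + 45/(3 - 21*5 - 1*(-107))²) - 95962) = 1/((-143*(-1/107) + 45/(3 - 105 + 107)²) - 95962) = 1/((143/107 + 45/5²) - 95962) = 1/((143/107 + 45*(1/25)) - 95962) = 1/((143/107 + 9/5) - 95962) = 1/(1678/535 - 95962) = 1/(-51337992/535) = -535/51337992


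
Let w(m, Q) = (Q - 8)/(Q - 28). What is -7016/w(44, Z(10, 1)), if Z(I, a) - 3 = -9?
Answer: -119272/7 ≈ -17039.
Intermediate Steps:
Z(I, a) = -6 (Z(I, a) = 3 - 9 = -6)
w(m, Q) = (-8 + Q)/(-28 + Q)
-7016/w(44, Z(10, 1)) = -7016*(-28 - 6)/(-8 - 6) = -7016/(-14/(-34)) = -7016/((-1/34*(-14))) = -7016/7/17 = -7016*17/7 = -119272/7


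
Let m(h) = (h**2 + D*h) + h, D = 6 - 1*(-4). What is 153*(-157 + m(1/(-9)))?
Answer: -217855/9 ≈ -24206.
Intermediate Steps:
D = 10 (D = 6 + 4 = 10)
m(h) = h**2 + 11*h (m(h) = (h**2 + 10*h) + h = h**2 + 11*h)
153*(-157 + m(1/(-9))) = 153*(-157 + (11 + 1/(-9))/(-9)) = 153*(-157 - (11 - 1/9)/9) = 153*(-157 - 1/9*98/9) = 153*(-157 - 98/81) = 153*(-12815/81) = -217855/9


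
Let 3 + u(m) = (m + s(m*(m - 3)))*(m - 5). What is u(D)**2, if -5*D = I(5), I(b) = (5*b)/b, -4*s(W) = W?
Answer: 81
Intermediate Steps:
s(W) = -W/4
I(b) = 5
D = -1 (D = -1/5*5 = -1)
u(m) = -3 + (-5 + m)*(m - m*(-3 + m)/4) (u(m) = -3 + (m - m*(m - 3)/4)*(m - 5) = -3 + (m - m*(-3 + m)/4)*(-5 + m) = -3 + (-5 + m)*(m - m*(-3 + m)/4))
u(D)**2 = (-3 + 3*(-1)**2 - 35/4*(-1) - 1/4*(-1)**3)**2 = (-3 + 3*1 + 35/4 - 1/4*(-1))**2 = (-3 + 3 + 35/4 + 1/4)**2 = 9**2 = 81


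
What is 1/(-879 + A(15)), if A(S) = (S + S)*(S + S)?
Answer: 1/21 ≈ 0.047619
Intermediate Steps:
A(S) = 4*S² (A(S) = (2*S)*(2*S) = 4*S²)
1/(-879 + A(15)) = 1/(-879 + 4*15²) = 1/(-879 + 4*225) = 1/(-879 + 900) = 1/21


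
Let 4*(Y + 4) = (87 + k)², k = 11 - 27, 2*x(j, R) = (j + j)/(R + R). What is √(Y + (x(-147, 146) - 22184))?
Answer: 5*I*√17844266/146 ≈ 144.67*I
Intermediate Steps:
x(j, R) = j/(2*R) (x(j, R) = ((j + j)/(R + R))/2 = ((2*j)/((2*R)))/2 = ((2*j)*(1/(2*R)))/2 = (j/R)/2 = j/(2*R))
k = -16
Y = 5025/4 (Y = -4 + (87 - 16)²/4 = -4 + (¼)*71² = -4 + (¼)*5041 = -4 + 5041/4 = 5025/4 ≈ 1256.3)
√(Y + (x(-147, 146) - 22184)) = √(5025/4 + ((½)*(-147)/146 - 22184)) = √(5025/4 + ((½)*(-147)*(1/146) - 22184)) = √(5025/4 + (-147/292 - 22184)) = √(5025/4 - 6477875/292) = √(-3055525/146) = 5*I*√17844266/146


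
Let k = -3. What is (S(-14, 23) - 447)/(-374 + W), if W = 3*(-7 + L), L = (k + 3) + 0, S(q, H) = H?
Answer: 424/395 ≈ 1.0734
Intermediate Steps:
L = 0 (L = (-3 + 3) + 0 = 0 + 0 = 0)
W = -21 (W = 3*(-7 + 0) = 3*(-7) = -21)
(S(-14, 23) - 447)/(-374 + W) = (23 - 447)/(-374 - 21) = -424/(-395) = -424*(-1/395) = 424/395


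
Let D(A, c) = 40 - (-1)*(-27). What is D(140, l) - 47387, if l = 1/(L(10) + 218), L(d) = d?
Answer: -47374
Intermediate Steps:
l = 1/228 (l = 1/(10 + 218) = 1/228 ≈ 0.0043860)
D(A, c) = 13 (D(A, c) = 40 - 1*27 = 40 - 27 = 13)
D(140, l) - 47387 = 13 - 47387 = -47374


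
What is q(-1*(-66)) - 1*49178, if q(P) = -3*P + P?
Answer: -49310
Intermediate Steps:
q(P) = -2*P
q(-1*(-66)) - 1*49178 = -(-2)*(-66) - 1*49178 = -2*66 - 49178 = -132 - 49178 = -49310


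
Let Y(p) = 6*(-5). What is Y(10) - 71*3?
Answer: -243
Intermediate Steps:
Y(p) = -30
Y(10) - 71*3 = -30 - 71*3 = -30 - 213 = -243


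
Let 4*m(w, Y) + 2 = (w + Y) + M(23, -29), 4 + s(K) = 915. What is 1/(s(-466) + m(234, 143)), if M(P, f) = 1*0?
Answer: 4/4019 ≈ 0.00099527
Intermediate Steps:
M(P, f) = 0
s(K) = 911 (s(K) = -4 + 915 = 911)
m(w, Y) = -½ + Y/4 + w/4 (m(w, Y) = -½ + ((w + Y) + 0)/4 = -½ + ((Y + w) + 0)/4 = -½ + (Y + w)/4 = -½ + (Y/4 + w/4) = -½ + Y/4 + w/4)
1/(s(-466) + m(234, 143)) = 1/(911 + (-½ + (¼)*143 + (¼)*234)) = 1/(911 + (-½ + 143/4 + 117/2)) = 1/(911 + 375/4) = 1/(4019/4) = 4/4019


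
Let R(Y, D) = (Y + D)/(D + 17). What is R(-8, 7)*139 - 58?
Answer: -1531/24 ≈ -63.792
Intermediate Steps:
R(Y, D) = (D + Y)/(17 + D)
R(-8, 7)*139 - 58 = ((7 - 8)/(17 + 7))*139 - 58 = (-1/24)*139 - 58 = ((1/24)*(-1))*139 - 58 = -1/24*139 - 58 = -139/24 - 58 = -1531/24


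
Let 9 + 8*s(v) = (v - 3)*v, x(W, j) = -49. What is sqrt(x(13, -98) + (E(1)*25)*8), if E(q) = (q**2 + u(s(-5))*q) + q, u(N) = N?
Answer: sqrt(1126) ≈ 33.556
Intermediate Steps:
s(v) = -9/8 + v*(-3 + v)/8 (s(v) = -9/8 + ((v - 3)*v)/8 = -9/8 + ((-3 + v)*v)/8 = -9/8 + (v*(-3 + v))/8 = -9/8 + v*(-3 + v)/8)
E(q) = q**2 + 39*q/8 (E(q) = (q**2 + (-9/8 - 3/8*(-5) + (1/8)*(-5)**2)*q) + q = (q**2 + (-9/8 + 15/8 + (1/8)*25)*q) + q = (q**2 + (-9/8 + 15/8 + 25/8)*q) + q = (q**2 + 31*q/8) + q = q**2 + 39*q/8)
sqrt(x(13, -98) + (E(1)*25)*8) = sqrt(-49 + (((1/8)*1*(39 + 8*1))*25)*8) = sqrt(-49 + (((1/8)*1*(39 + 8))*25)*8) = sqrt(-49 + (((1/8)*1*47)*25)*8) = sqrt(-49 + ((47/8)*25)*8) = sqrt(-49 + (1175/8)*8) = sqrt(-49 + 1175) = sqrt(1126)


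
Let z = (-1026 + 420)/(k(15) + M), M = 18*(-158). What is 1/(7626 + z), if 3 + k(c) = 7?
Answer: 1420/10829223 ≈ 0.00013113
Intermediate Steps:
k(c) = 4 (k(c) = -3 + 7 = 4)
M = -2844
z = 303/1420 (z = (-1026 + 420)/(4 - 2844) = -606/(-2840) = -606*(-1/2840) = 303/1420 ≈ 0.21338)
1/(7626 + z) = 1/(7626 + 303/1420) = 1/(10829223/1420) = 1420/10829223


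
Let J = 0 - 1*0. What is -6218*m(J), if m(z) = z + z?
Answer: 0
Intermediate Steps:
J = 0 (J = 0 + 0 = 0)
m(z) = 2*z
-6218*m(J) = -12436*0 = -6218*0 = 0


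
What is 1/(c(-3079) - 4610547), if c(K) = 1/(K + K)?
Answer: -6158/28391748427 ≈ -2.1689e-7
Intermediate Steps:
c(K) = 1/(2*K)
1/(c(-3079) - 4610547) = 1/((½)/(-3079) - 4610547) = 1/((½)*(-1/3079) - 4610547) = 1/(-1/6158 - 4610547) = 1/(-28391748427/6158) = -6158/28391748427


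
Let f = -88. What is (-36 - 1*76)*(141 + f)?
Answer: -5936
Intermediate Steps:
(-36 - 1*76)*(141 + f) = (-36 - 1*76)*(141 - 88) = (-36 - 76)*53 = -112*53 = -5936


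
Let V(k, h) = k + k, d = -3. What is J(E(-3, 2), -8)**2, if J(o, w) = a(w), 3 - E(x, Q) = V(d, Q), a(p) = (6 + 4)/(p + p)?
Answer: 25/64 ≈ 0.39063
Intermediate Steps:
V(k, h) = 2*k
a(p) = 5/p (a(p) = 10/((2*p)) = 10*(1/(2*p)) = 5/p)
E(x, Q) = 9 (E(x, Q) = 3 - 2*(-3) = 3 - 1*(-6) = 3 + 6 = 9)
J(o, w) = 5/w
J(E(-3, 2), -8)**2 = (5/(-8))**2 = (5*(-1/8))**2 = (-5/8)**2 = 25/64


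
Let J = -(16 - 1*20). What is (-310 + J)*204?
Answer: -62424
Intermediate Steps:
J = 4 (J = -(16 - 20) = -1*(-4) = 4)
(-310 + J)*204 = (-310 + 4)*204 = -306*204 = -62424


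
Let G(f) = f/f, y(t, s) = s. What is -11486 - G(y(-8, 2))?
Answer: -11487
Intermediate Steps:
G(f) = 1
-11486 - G(y(-8, 2)) = -11486 - 1*1 = -11486 - 1 = -11487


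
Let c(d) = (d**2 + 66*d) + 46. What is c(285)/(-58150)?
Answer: -100081/58150 ≈ -1.7211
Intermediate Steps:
c(d) = 46 + d**2 + 66*d
c(285)/(-58150) = (46 + 285**2 + 66*285)/(-58150) = (46 + 81225 + 18810)*(-1/58150) = 100081*(-1/58150) = -100081/58150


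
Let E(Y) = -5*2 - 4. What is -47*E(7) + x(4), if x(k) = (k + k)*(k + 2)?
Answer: 706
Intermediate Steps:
E(Y) = -14 (E(Y) = -10 - 4 = -14)
x(k) = 2*k*(2 + k) (x(k) = (2*k)*(2 + k) = 2*k*(2 + k))
-47*E(7) + x(4) = -47*(-14) + 2*4*(2 + 4) = 658 + 2*4*6 = 658 + 48 = 706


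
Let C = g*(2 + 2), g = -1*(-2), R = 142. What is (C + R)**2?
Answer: 22500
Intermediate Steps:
g = 2
C = 8 (C = 2*(2 + 2) = 2*4 = 8)
(C + R)**2 = (8 + 142)**2 = 150**2 = 22500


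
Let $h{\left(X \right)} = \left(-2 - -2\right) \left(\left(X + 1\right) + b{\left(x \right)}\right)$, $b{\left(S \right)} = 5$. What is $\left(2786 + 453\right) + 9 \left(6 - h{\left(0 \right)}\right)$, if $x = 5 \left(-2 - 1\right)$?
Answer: $3293$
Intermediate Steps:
$x = -15$ ($x = 5 \left(-3\right) = -15$)
$h{\left(X \right)} = 0$ ($h{\left(X \right)} = \left(-2 - -2\right) \left(\left(X + 1\right) + 5\right) = \left(-2 + 2\right) \left(\left(1 + X\right) + 5\right) = 0 \left(6 + X\right) = 0$)
$\left(2786 + 453\right) + 9 \left(6 - h{\left(0 \right)}\right) = \left(2786 + 453\right) + 9 \left(6 - 0\right) = 3239 + 9 \left(6 + 0\right) = 3239 + 9 \cdot 6 = 3239 + 54 = 3293$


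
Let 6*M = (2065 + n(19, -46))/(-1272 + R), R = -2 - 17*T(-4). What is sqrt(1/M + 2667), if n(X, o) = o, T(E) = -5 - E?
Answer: 3*sqrt(134029969)/673 ≈ 51.607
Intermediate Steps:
R = 15 (R = -2 - 17*(-5 - 1*(-4)) = -2 - 17*(-5 + 4) = -2 - 17*(-1) = -2 + 17 = 15)
M = -673/2514 (M = ((2065 - 46)/(-1272 + 15))/6 = (2019/(-1257))/6 = (2019*(-1/1257))/6 = (1/6)*(-673/419) = -673/2514 ≈ -0.26770)
sqrt(1/M + 2667) = sqrt(1/(-673/2514) + 2667) = sqrt(-2514/673 + 2667) = sqrt(1792377/673) = 3*sqrt(134029969)/673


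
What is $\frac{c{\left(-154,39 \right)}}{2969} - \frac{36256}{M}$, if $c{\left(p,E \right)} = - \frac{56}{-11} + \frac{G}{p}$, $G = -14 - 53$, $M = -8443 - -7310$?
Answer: $\frac{14632083}{457226} \approx 32.002$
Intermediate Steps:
$M = -1133$ ($M = -8443 + 7310 = -1133$)
$G = -67$
$c{\left(p,E \right)} = \frac{56}{11} - \frac{67}{p}$ ($c{\left(p,E \right)} = - \frac{56}{-11} - \frac{67}{p} = \left(-56\right) \left(- \frac{1}{11}\right) - \frac{67}{p} = \frac{56}{11} - \frac{67}{p}$)
$\frac{c{\left(-154,39 \right)}}{2969} - \frac{36256}{M} = \frac{\frac{56}{11} - \frac{67}{-154}}{2969} - \frac{36256}{-1133} = \left(\frac{56}{11} - - \frac{67}{154}\right) \frac{1}{2969} - -32 = \left(\frac{56}{11} + \frac{67}{154}\right) \frac{1}{2969} + 32 = \frac{851}{154} \cdot \frac{1}{2969} + 32 = \frac{851}{457226} + 32 = \frac{14632083}{457226}$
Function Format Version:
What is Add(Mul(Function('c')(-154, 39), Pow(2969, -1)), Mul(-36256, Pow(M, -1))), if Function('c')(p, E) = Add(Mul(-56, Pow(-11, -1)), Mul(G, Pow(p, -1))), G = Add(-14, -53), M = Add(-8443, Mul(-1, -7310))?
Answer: Rational(14632083, 457226) ≈ 32.002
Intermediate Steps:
M = -1133 (M = Add(-8443, 7310) = -1133)
G = -67
Function('c')(p, E) = Add(Rational(56, 11), Mul(-67, Pow(p, -1))) (Function('c')(p, E) = Add(Mul(-56, Pow(-11, -1)), Mul(-67, Pow(p, -1))) = Add(Mul(-56, Rational(-1, 11)), Mul(-67, Pow(p, -1))) = Add(Rational(56, 11), Mul(-67, Pow(p, -1))))
Add(Mul(Function('c')(-154, 39), Pow(2969, -1)), Mul(-36256, Pow(M, -1))) = Add(Mul(Add(Rational(56, 11), Mul(-67, Pow(-154, -1))), Pow(2969, -1)), Mul(-36256, Pow(-1133, -1))) = Add(Mul(Add(Rational(56, 11), Mul(-67, Rational(-1, 154))), Rational(1, 2969)), Mul(-36256, Rational(-1, 1133))) = Add(Mul(Add(Rational(56, 11), Rational(67, 154)), Rational(1, 2969)), 32) = Add(Mul(Rational(851, 154), Rational(1, 2969)), 32) = Add(Rational(851, 457226), 32) = Rational(14632083, 457226)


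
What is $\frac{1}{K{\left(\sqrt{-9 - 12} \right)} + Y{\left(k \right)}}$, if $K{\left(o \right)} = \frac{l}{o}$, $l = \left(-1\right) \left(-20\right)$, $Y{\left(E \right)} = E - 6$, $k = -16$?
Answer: $- \frac{231}{5282} + \frac{5 i \sqrt{21}}{2641} \approx -0.043733 + 0.0086758 i$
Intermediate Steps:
$Y{\left(E \right)} = -6 + E$ ($Y{\left(E \right)} = E - 6 = -6 + E$)
$l = 20$
$K{\left(o \right)} = \frac{20}{o}$
$\frac{1}{K{\left(\sqrt{-9 - 12} \right)} + Y{\left(k \right)}} = \frac{1}{\frac{20}{\sqrt{-9 - 12}} - 22} = \frac{1}{\frac{20}{\sqrt{-21}} - 22} = \frac{1}{\frac{20}{i \sqrt{21}} - 22} = \frac{1}{20 \left(- \frac{i \sqrt{21}}{21}\right) - 22} = \frac{1}{- \frac{20 i \sqrt{21}}{21} - 22} = \frac{1}{-22 - \frac{20 i \sqrt{21}}{21}}$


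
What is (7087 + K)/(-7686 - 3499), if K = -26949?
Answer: 19862/11185 ≈ 1.7758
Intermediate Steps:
(7087 + K)/(-7686 - 3499) = (7087 - 26949)/(-7686 - 3499) = -19862/(-11185) = -19862*(-1/11185) = 19862/11185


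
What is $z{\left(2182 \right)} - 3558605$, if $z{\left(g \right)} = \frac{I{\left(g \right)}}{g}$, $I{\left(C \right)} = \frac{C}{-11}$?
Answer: $- \frac{39144656}{11} \approx -3.5586 \cdot 10^{6}$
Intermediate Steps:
$I{\left(C \right)} = - \frac{C}{11}$ ($I{\left(C \right)} = C \left(- \frac{1}{11}\right) = - \frac{C}{11}$)
$z{\left(g \right)} = - \frac{1}{11}$ ($z{\left(g \right)} = \frac{\left(- \frac{1}{11}\right) g}{g} = - \frac{1}{11}$)
$z{\left(2182 \right)} - 3558605 = - \frac{1}{11} - 3558605 = - \frac{39144656}{11}$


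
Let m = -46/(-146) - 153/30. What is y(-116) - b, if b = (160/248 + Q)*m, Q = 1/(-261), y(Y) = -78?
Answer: -442576363/5906430 ≈ -74.931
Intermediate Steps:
m = -3493/730 (m = -46*(-1/146) - 153*1/30 = 23/73 - 51/10 = -3493/730 ≈ -4.7849)
Q = -1/261 ≈ -0.0038314
b = -18125177/5906430 (b = (160/248 - 1/261)*(-3493/730) = (160*(1/248) - 1/261)*(-3493/730) = (20/31 - 1/261)*(-3493/730) = (5189/8091)*(-3493/730) = -18125177/5906430 ≈ -3.0687)
y(-116) - b = -78 - 1*(-18125177/5906430) = -78 + 18125177/5906430 = -442576363/5906430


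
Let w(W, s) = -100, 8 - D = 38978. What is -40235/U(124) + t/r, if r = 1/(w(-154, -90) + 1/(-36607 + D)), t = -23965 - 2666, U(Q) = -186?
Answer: 37439100012161/14057322 ≈ 2.6633e+6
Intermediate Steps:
D = -38970 (D = 8 - 1*38978 = 8 - 38978 = -38970)
t = -26631
r = -75577/7557701 (r = 1/(-100 + 1/(-36607 - 38970)) = 1/(-100 + 1/(-75577)) = 1/(-100 - 1/75577) = 1/(-7557701/75577) = -75577/7557701 ≈ -0.010000)
-40235/U(124) + t/r = -40235/(-186) - 26631/(-75577/7557701) = -40235*(-1/186) - 26631*(-7557701/75577) = 40235/186 + 201269135331/75577 = 37439100012161/14057322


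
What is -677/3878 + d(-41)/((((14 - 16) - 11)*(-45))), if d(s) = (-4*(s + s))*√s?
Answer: -677/3878 + 328*I*√41/585 ≈ -0.17457 + 3.5901*I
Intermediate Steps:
d(s) = -8*s^(3/2) (d(s) = (-8*s)*√s = -8*s^(3/2))
-677/3878 + d(-41)/((((14 - 16) - 11)*(-45))) = -677/3878 + (-(-328)*I*√41)/((((14 - 16) - 11)*(-45))) = -677*1/3878 + (-(-328)*I*√41)/(((-2 - 11)*(-45))) = -677/3878 + (328*I*√41)/((-13*(-45))) = -677/3878 + (328*I*√41)/585 = -677/3878 + (328*I*√41)*(1/585) = -677/3878 + 328*I*√41/585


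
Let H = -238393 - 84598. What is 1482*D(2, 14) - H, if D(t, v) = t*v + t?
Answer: 367451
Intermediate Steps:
H = -322991
D(t, v) = t + t*v
1482*D(2, 14) - H = 1482*(2*(1 + 14)) - 1*(-322991) = 1482*(2*15) + 322991 = 1482*30 + 322991 = 44460 + 322991 = 367451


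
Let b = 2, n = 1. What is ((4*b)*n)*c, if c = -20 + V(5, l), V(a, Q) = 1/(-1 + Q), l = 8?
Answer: -1112/7 ≈ -158.86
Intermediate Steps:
c = -139/7 (c = -20 + 1/(-1 + 8) = -20 + 1/7 = -20 + ⅐ = -139/7 ≈ -19.857)
((4*b)*n)*c = ((4*2)*1)*(-139/7) = (8*1)*(-139/7) = 8*(-139/7) = -1112/7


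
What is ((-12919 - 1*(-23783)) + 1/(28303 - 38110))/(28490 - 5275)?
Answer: 106543247/227669505 ≈ 0.46797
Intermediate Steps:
((-12919 - 1*(-23783)) + 1/(28303 - 38110))/(28490 - 5275) = ((-12919 + 23783) + 1/(-9807))/23215 = (10864 - 1/9807)*(1/23215) = (106543247/9807)*(1/23215) = 106543247/227669505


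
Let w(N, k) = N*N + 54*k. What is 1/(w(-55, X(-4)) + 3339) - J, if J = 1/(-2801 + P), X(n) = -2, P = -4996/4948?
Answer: 5602379/10841917008 ≈ 0.00051673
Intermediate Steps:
P = -1249/1237 (P = -4996*1/4948 = -1249/1237 ≈ -1.0097)
w(N, k) = N² + 54*k
J = -1237/3466086 (J = 1/(-2801 - 1249/1237) = 1/(-3466086/1237) = -1237/3466086 ≈ -0.00035689)
1/(w(-55, X(-4)) + 3339) - J = 1/(((-55)² + 54*(-2)) + 3339) - 1*(-1237/3466086) = 1/((3025 - 108) + 3339) + 1237/3466086 = 1/(2917 + 3339) + 1237/3466086 = 1/6256 + 1237/3466086 = 5602379/10841917008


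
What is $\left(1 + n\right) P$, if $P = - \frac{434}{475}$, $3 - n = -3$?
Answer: $- \frac{3038}{475} \approx -6.3958$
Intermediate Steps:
$n = 6$ ($n = 3 - -3 = 3 + 3 = 6$)
$P = - \frac{434}{475}$ ($P = \left(-434\right) \frac{1}{475} = - \frac{434}{475} \approx -0.91368$)
$\left(1 + n\right) P = \left(1 + 6\right) \left(- \frac{434}{475}\right) = 7 \left(- \frac{434}{475}\right) = - \frac{3038}{475}$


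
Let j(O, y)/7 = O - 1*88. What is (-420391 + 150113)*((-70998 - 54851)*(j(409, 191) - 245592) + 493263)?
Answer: -8277322716010704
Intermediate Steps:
j(O, y) = -616 + 7*O (j(O, y) = 7*(O - 1*88) = 7*(O - 88) = 7*(-88 + O) = -616 + 7*O)
(-420391 + 150113)*((-70998 - 54851)*(j(409, 191) - 245592) + 493263) = (-420391 + 150113)*((-70998 - 54851)*((-616 + 7*409) - 245592) + 493263) = -270278*(-125849*((-616 + 2863) - 245592) + 493263) = -270278*(-125849*(2247 - 245592) + 493263) = -270278*(-125849*(-243345) + 493263) = -270278*(30624724905 + 493263) = -270278*30625218168 = -8277322716010704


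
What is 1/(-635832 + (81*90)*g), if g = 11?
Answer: -1/555642 ≈ -1.7997e-6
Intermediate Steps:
1/(-635832 + (81*90)*g) = 1/(-635832 + (81*90)*11) = 1/(-635832 + 7290*11) = 1/(-635832 + 80190) = 1/(-555642) = -1/555642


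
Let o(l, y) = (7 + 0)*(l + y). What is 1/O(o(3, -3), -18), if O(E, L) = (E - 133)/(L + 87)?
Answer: -69/133 ≈ -0.51880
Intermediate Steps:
o(l, y) = 7*l + 7*y (o(l, y) = 7*(l + y) = 7*l + 7*y)
O(E, L) = (-133 + E)/(87 + L)
1/O(o(3, -3), -18) = 1/((-133 + (7*3 + 7*(-3)))/(87 - 18)) = 1/((-133 + (21 - 21))/69) = 1/((-133 + 0)/69) = 1/((1/69)*(-133)) = 1/(-133/69) = -69/133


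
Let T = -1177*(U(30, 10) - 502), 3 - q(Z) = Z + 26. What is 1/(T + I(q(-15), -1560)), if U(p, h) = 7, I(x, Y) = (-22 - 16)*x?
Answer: 1/582919 ≈ 1.7155e-6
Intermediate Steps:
q(Z) = -23 - Z (q(Z) = 3 - (Z + 26) = 3 - (26 + Z) = 3 + (-26 - Z) = -23 - Z)
I(x, Y) = -38*x
T = 582615 (T = -1177*(7 - 502) = -1177*(-495) = 582615)
1/(T + I(q(-15), -1560)) = 1/(582615 - 38*(-23 - 1*(-15))) = 1/(582615 - 38*(-23 + 15)) = 1/(582615 - 38*(-8)) = 1/(582615 + 304) = 1/582919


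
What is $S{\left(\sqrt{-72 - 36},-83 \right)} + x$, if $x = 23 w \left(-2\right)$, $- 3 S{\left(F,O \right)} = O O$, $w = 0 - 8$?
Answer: $- \frac{5785}{3} \approx -1928.3$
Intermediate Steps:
$w = -8$ ($w = 0 - 8 = -8$)
$S{\left(F,O \right)} = - \frac{O^{2}}{3}$ ($S{\left(F,O \right)} = - \frac{O O}{3} = - \frac{O^{2}}{3}$)
$x = 368$ ($x = 23 \left(-8\right) \left(-2\right) = \left(-184\right) \left(-2\right) = 368$)
$S{\left(\sqrt{-72 - 36},-83 \right)} + x = - \frac{\left(-83\right)^{2}}{3} + 368 = \left(- \frac{1}{3}\right) 6889 + 368 = - \frac{6889}{3} + 368 = - \frac{5785}{3}$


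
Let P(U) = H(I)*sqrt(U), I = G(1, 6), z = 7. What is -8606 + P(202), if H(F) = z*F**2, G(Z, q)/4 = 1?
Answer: -8606 + 112*sqrt(202) ≈ -7014.2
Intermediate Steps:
G(Z, q) = 4 (G(Z, q) = 4*1 = 4)
I = 4
H(F) = 7*F**2
P(U) = 112*sqrt(U) (P(U) = (7*4**2)*sqrt(U) = (7*16)*sqrt(U) = 112*sqrt(U))
-8606 + P(202) = -8606 + 112*sqrt(202)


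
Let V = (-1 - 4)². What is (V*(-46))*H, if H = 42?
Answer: -48300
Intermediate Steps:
V = 25 (V = (-5)² = 25)
(V*(-46))*H = (25*(-46))*42 = -1150*42 = -48300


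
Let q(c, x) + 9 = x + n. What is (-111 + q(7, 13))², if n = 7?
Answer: 10000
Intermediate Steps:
q(c, x) = -2 + x (q(c, x) = -9 + (x + 7) = -9 + (7 + x) = -2 + x)
(-111 + q(7, 13))² = (-111 + (-2 + 13))² = (-111 + 11)² = (-100)² = 10000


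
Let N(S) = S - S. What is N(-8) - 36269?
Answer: -36269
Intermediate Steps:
N(S) = 0
N(-8) - 36269 = 0 - 36269 = -36269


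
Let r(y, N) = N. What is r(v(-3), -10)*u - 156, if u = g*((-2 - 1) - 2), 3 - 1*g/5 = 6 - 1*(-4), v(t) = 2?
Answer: -1906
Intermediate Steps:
g = -35 (g = 15 - 5*(6 - 1*(-4)) = 15 - 5*(6 + 4) = 15 - 5*10 = 15 - 50 = -35)
u = 175 (u = -35*((-2 - 1) - 2) = -35*(-3 - 2) = -35*(-5) = 175)
r(v(-3), -10)*u - 156 = -10*175 - 156 = -1750 - 156 = -1906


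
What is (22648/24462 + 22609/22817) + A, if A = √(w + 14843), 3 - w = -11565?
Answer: 534910387/279074727 + 49*√11 ≈ 164.43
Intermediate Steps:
w = 11568 (w = 3 - 1*(-11565) = 3 + 11565 = 11568)
A = 49*√11 (A = √(11568 + 14843) = √26411 = 49*√11 ≈ 162.51)
(22648/24462 + 22609/22817) + A = (22648/24462 + 22609/22817) + 49*√11 = (22648*(1/24462) + 22609*(1/22817)) + 49*√11 = (11324/12231 + 22609/22817) + 49*√11 = 534910387/279074727 + 49*√11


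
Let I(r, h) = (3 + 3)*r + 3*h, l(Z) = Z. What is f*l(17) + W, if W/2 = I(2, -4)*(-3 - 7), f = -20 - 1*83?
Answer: -1751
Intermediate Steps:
f = -103 (f = -20 - 83 = -103)
I(r, h) = 3*h + 6*r (I(r, h) = 6*r + 3*h = 3*h + 6*r)
W = 0 (W = 2*((3*(-4) + 6*2)*(-3 - 7)) = 2*((-12 + 12)*(-10)) = 2*(0*(-10)) = 2*0 = 0)
f*l(17) + W = -103*17 + 0 = -1751 + 0 = -1751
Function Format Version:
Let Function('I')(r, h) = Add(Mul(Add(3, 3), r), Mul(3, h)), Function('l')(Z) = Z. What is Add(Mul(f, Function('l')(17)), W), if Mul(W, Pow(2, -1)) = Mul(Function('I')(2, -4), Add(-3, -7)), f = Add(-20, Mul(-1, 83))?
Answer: -1751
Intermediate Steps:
f = -103 (f = Add(-20, -83) = -103)
Function('I')(r, h) = Add(Mul(3, h), Mul(6, r)) (Function('I')(r, h) = Add(Mul(6, r), Mul(3, h)) = Add(Mul(3, h), Mul(6, r)))
W = 0 (W = Mul(2, Mul(Add(Mul(3, -4), Mul(6, 2)), Add(-3, -7))) = Mul(2, Mul(Add(-12, 12), -10)) = Mul(2, Mul(0, -10)) = Mul(2, 0) = 0)
Add(Mul(f, Function('l')(17)), W) = Add(Mul(-103, 17), 0) = Add(-1751, 0) = -1751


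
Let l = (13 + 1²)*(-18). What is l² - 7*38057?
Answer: -202895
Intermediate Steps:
l = -252 (l = (13 + 1)*(-18) = 14*(-18) = -252)
l² - 7*38057 = (-252)² - 7*38057 = 63504 - 1*266399 = 63504 - 266399 = -202895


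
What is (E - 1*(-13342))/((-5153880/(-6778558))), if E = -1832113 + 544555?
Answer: -1079668382566/644235 ≈ -1.6759e+6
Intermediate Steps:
E = -1287558
(E - 1*(-13342))/((-5153880/(-6778558))) = (-1287558 - 1*(-13342))/((-5153880/(-6778558))) = (-1287558 + 13342)/((-5153880*(-1/6778558))) = -1274216/2576940/3389279 = -1274216*3389279/2576940 = -1079668382566/644235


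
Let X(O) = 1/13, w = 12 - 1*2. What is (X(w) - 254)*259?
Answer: -854959/13 ≈ -65766.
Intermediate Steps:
w = 10 (w = 12 - 2 = 10)
X(O) = 1/13
(X(w) - 254)*259 = (1/13 - 254)*259 = -3301/13*259 = -854959/13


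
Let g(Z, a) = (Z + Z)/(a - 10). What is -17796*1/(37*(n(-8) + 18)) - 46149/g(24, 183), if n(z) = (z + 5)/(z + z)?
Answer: -9552777143/57424 ≈ -1.6636e+5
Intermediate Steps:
n(z) = (5 + z)/(2*z) (n(z) = (5 + z)/((2*z)) = (5 + z)*(1/(2*z)) = (5 + z)/(2*z))
g(Z, a) = 2*Z/(-10 + a) (g(Z, a) = (2*Z)/(-10 + a) = 2*Z/(-10 + a))
-17796*1/(37*(n(-8) + 18)) - 46149/g(24, 183) = -17796*1/(37*((½)*(5 - 8)/(-8) + 18)) - 46149/(2*24/(-10 + 183)) = -17796*1/(37*((½)*(-⅛)*(-3) + 18)) - 46149/(2*24/173) = -17796*1/(37*(3/16 + 18)) - 46149/(2*24*(1/173)) = -17796/(37*(291/16)) - 46149/48/173 = -17796/10767/16 - 46149*173/48 = -17796*16/10767 - 2661259/16 = -94912/3589 - 2661259/16 = -9552777143/57424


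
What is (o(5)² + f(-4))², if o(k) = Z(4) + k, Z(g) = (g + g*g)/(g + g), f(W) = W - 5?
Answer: 35721/16 ≈ 2232.6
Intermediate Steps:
f(W) = -5 + W
Z(g) = (g + g²)/(2*g) (Z(g) = (g + g²)/((2*g)) = (g + g²)*(1/(2*g)) = (g + g²)/(2*g))
o(k) = 5/2 + k (o(k) = (½ + (½)*4) + k = (½ + 2) + k = 5/2 + k)
(o(5)² + f(-4))² = ((5/2 + 5)² + (-5 - 4))² = ((15/2)² - 9)² = (225/4 - 9)² = (189/4)² = 35721/16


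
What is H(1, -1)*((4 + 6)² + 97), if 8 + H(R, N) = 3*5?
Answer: 1379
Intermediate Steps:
H(R, N) = 7 (H(R, N) = -8 + 3*5 = -8 + 15 = 7)
H(1, -1)*((4 + 6)² + 97) = 7*((4 + 6)² + 97) = 7*(10² + 97) = 7*(100 + 97) = 7*197 = 1379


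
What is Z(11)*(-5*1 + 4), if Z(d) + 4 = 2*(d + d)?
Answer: -40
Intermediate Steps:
Z(d) = -4 + 4*d (Z(d) = -4 + 2*(d + d) = -4 + 2*(2*d) = -4 + 4*d)
Z(11)*(-5*1 + 4) = (-4 + 4*11)*(-5*1 + 4) = (-4 + 44)*(-5 + 4) = 40*(-1) = -40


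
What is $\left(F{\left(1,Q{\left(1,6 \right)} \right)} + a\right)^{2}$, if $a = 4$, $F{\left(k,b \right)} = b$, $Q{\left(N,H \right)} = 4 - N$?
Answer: $49$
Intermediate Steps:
$\left(F{\left(1,Q{\left(1,6 \right)} \right)} + a\right)^{2} = \left(\left(4 - 1\right) + 4\right)^{2} = \left(3 + 4\right)^{2} = 7^{2} = 49$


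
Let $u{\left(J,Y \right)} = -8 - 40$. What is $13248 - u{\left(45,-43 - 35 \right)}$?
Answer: $13296$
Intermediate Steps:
$u{\left(J,Y \right)} = -48$ ($u{\left(J,Y \right)} = -8 - 40 = -48$)
$13248 - u{\left(45,-43 - 35 \right)} = 13248 - -48 = 13248 + 48 = 13296$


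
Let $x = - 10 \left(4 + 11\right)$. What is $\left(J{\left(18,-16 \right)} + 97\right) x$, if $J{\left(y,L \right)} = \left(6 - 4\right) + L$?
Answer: $-12450$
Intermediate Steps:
$J{\left(y,L \right)} = 2 + L$
$x = -150$ ($x = \left(-10\right) 15 = -150$)
$\left(J{\left(18,-16 \right)} + 97\right) x = \left(\left(2 - 16\right) + 97\right) \left(-150\right) = \left(-14 + 97\right) \left(-150\right) = 83 \left(-150\right) = -12450$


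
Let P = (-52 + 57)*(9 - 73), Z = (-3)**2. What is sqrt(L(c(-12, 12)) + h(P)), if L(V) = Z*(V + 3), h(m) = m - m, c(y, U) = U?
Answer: 3*sqrt(15) ≈ 11.619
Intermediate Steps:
Z = 9
P = -320 (P = 5*(-64) = -320)
h(m) = 0
L(V) = 27 + 9*V (L(V) = 9*(V + 3) = 9*(3 + V) = 27 + 9*V)
sqrt(L(c(-12, 12)) + h(P)) = sqrt((27 + 9*12) + 0) = sqrt((27 + 108) + 0) = sqrt(135 + 0) = sqrt(135) = 3*sqrt(15)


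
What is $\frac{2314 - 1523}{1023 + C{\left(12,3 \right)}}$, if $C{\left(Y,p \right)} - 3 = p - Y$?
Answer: $\frac{7}{9} \approx 0.77778$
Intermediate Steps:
$C{\left(Y,p \right)} = 3 + p - Y$ ($C{\left(Y,p \right)} = 3 - \left(Y - p\right) = 3 + p - Y$)
$\frac{2314 - 1523}{1023 + C{\left(12,3 \right)}} = \frac{2314 - 1523}{1023 + \left(3 + 3 - 12\right)} = \frac{791}{1023 + \left(3 + 3 - 12\right)} = \frac{791}{1023 - 6} = \frac{791}{1017} = 791 \cdot \frac{1}{1017} = \frac{7}{9}$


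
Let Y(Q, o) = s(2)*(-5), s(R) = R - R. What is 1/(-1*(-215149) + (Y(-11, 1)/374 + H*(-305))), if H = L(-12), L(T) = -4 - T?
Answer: 1/212709 ≈ 4.7013e-6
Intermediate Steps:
s(R) = 0
Y(Q, o) = 0 (Y(Q, o) = 0*(-5) = 0)
H = 8 (H = -4 - 1*(-12) = -4 + 12 = 8)
1/(-1*(-215149) + (Y(-11, 1)/374 + H*(-305))) = 1/(-1*(-215149) + (0/374 + 8*(-305))) = 1/(215149 + (0*(1/374) - 2440)) = 1/(215149 + (0 - 2440)) = 1/(215149 - 2440) = 1/212709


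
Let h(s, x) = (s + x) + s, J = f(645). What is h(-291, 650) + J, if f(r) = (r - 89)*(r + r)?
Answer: 717308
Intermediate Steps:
f(r) = 2*r*(-89 + r) (f(r) = (-89 + r)*(2*r) = 2*r*(-89 + r))
J = 717240 (J = 2*645*(-89 + 645) = 2*645*556 = 717240)
h(s, x) = x + 2*s
h(-291, 650) + J = (650 + 2*(-291)) + 717240 = (650 - 582) + 717240 = 68 + 717240 = 717308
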